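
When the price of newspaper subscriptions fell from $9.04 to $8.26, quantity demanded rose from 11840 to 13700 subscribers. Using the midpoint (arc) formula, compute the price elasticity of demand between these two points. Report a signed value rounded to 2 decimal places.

%ΔQ = (13700 − 11840) / [(11840 + 13700)/2] = 1860/12770 = 0.145653…
%ΔP = (8.26 − 9.04) / [(9.04 + 8.26)/2] = -0.78/8.65 = -0.090173…
Arc Ed = %ΔQ / %ΔP = (1860/12770) / (-0.78/8.65) = -1.6152…

-1.62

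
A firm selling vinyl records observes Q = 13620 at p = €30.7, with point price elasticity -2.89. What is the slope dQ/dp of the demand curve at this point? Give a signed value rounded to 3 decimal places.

-1282.143

Ed = (dQ/dp)·(p/Q) ⇒ dQ/dp = Ed·Q/p = (-2.89)·13620/30.7 = -1282.14332…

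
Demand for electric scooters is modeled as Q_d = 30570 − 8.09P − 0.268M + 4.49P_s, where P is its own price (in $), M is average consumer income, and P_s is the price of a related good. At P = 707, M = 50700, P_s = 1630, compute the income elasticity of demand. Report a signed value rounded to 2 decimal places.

-0.73

At the given values, Q_d = 30570 − 8.09(707) − 0.268(50700) + 4.49(1630) = 18581.47.
∂Q_d/∂M = -0.268.
E = (-0.268) × (50700/18581.47) = -0.7312…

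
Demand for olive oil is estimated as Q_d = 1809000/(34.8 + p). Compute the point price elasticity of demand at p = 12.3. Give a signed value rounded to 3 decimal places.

dQ_d/dp = −1809000/(34.8 + p)² = -815.449. At p = 12.3, Q_d = 38407.6.
Ed = (dQ_d/dp)·(p/Q_d) = (-815.449) × (12.3/38407.6) = -0.26114…

-0.261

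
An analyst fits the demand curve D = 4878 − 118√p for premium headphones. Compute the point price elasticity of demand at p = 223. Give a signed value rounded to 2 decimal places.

dD/dp = −118/(2√p) = -3.95093. At p = 223, D = 3115.88.
Ed = (dD/dp)·(p/D) = (-3.95093) × (223/3115.88) = -0.2827…

-0.28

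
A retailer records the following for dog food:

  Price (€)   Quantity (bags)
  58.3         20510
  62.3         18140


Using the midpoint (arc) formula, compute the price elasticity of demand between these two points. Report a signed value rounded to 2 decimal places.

-1.85

%ΔQ = (18140 − 20510) / [(20510 + 18140)/2] = -2370/19325 = -0.122639…
%ΔP = (62.3 − 58.3) / [(58.3 + 62.3)/2] = 4/60.3 = 0.066334…
Arc Ed = %ΔQ / %ΔP = (-2370/19325) / (4/60.3) = -1.8487…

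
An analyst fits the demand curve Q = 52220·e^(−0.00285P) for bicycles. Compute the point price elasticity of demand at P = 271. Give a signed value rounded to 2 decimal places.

dQ/dP = −0.00285·Q = -68.7471. At P = 271, Q = 24121.8.
Ed = (dQ/dP)·(P/Q) = (-68.7471) × (271/24121.8) = -0.7723…

-0.77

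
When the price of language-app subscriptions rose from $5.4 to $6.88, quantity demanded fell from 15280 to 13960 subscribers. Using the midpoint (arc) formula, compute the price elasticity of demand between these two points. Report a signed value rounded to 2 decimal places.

%ΔQ = (13960 − 15280) / [(15280 + 13960)/2] = -1320/14620 = -0.090287…
%ΔP = (6.88 − 5.4) / [(5.4 + 6.88)/2] = 1.48/6.14 = 0.241042…
Arc Ed = %ΔQ / %ΔP = (-1320/14620) / (1.48/6.14) = -0.3745…

-0.37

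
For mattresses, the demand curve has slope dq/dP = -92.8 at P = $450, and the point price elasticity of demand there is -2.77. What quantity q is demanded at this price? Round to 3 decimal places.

15075.812

Ed = (dq/dP)·(P/q) ⇒ q = (dq/dP)·P/Ed = (-92.8)·450/(-2.77) = 15075.81227…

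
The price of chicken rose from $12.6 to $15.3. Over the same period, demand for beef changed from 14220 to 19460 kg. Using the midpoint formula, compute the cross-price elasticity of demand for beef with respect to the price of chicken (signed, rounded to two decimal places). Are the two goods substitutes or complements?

%ΔQ_{beef} = (19460 − 14220)/avg = 5240/16840 = 0.311163…
%ΔP_{chicken} = (15.3 − 12.6)/avg = 2.7/13.95 = 0.193548…
E_cross = (5240/16840) / (2.7/13.95) = 1.6076…
E_cross > 0 ⇒ the goods are substitutes.

1.61; substitutes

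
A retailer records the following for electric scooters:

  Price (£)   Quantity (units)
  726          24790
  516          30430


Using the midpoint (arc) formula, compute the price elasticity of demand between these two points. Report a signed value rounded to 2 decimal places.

-0.60

%ΔQ = (30430 − 24790) / [(24790 + 30430)/2] = 5640/27610 = 0.204273…
%ΔP = (516 − 726) / [(726 + 516)/2] = -210/621 = -0.338164…
Arc Ed = %ΔQ / %ΔP = (5640/27610) / (-210/621) = -0.6040…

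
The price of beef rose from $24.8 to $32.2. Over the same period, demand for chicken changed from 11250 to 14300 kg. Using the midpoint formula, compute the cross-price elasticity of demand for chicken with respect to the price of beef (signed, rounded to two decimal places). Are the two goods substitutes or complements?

0.92; substitutes

%ΔQ_{chicken} = (14300 − 11250)/avg = 3050/12775 = 0.238747…
%ΔP_{beef} = (32.2 − 24.8)/avg = 7.4/28.5 = 0.259649…
E_cross = (3050/12775) / (7.4/28.5) = 0.9195…
E_cross > 0 ⇒ the goods are substitutes.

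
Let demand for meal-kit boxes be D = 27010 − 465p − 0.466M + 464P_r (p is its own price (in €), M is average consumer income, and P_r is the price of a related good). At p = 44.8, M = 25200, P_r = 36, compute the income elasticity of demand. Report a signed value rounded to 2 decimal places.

-1.05

At the given values, D = 27010 − 465(44.8) − 0.466(25200) + 464(36) = 11138.8.
∂D/∂M = -0.466.
E = (-0.466) × (25200/11138.8) = -1.0542…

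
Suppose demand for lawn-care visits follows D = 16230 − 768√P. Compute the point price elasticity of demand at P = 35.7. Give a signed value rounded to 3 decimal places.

dD/dP = −768/(2√P) = -64.2683. At P = 35.7, D = 11641.2.
Ed = (dD/dP)·(P/D) = (-64.2683) × (35.7/11641.2) = -0.19709…

-0.197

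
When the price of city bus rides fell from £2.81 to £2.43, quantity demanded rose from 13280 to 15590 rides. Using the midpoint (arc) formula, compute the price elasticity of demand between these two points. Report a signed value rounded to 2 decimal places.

%ΔQ = (15590 − 13280) / [(13280 + 15590)/2] = 2310/14435 = 0.160027…
%ΔP = (2.43 − 2.81) / [(2.81 + 2.43)/2] = -0.38/2.62 = -0.145038…
Arc Ed = %ΔQ / %ΔP = (2310/14435) / (-0.38/2.62) = -1.1033…

-1.10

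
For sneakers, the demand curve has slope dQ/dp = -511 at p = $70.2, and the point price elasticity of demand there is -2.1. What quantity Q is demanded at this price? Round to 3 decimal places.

17082.000

Ed = (dQ/dp)·(p/Q) ⇒ Q = (dQ/dp)·p/Ed = (-511)·70.2/(-2.1) = 17082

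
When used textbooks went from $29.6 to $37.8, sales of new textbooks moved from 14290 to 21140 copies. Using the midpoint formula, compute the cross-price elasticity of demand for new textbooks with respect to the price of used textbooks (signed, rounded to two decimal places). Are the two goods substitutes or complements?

%ΔQ_{new textbooks} = (21140 − 14290)/avg = 6850/17715 = 0.386677…
%ΔP_{used textbooks} = (37.8 − 29.6)/avg = 8.2/33.7 = 0.243323…
E_cross = (6850/17715) / (8.2/33.7) = 1.5891…
E_cross > 0 ⇒ the goods are substitutes.

1.59; substitutes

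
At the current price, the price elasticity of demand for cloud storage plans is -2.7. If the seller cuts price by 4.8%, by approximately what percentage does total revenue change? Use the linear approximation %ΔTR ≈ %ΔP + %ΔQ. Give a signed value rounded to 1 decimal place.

%ΔQ ≈ Ed × %ΔP = (-2.7) × (-4.8%) = +12.9600%
%ΔTR ≈ %ΔP + %ΔQ = (-4.8%) + (+12.9600%) = +8.1600%

+8.2%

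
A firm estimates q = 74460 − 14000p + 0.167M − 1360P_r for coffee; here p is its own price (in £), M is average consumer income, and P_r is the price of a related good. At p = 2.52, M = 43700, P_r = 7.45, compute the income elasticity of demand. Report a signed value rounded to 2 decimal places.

0.20

At the given values, q = 74460 − 14000(2.52) + 0.167(43700) − 1360(7.45) = 36345.9.
∂q/∂M = 0.167.
E = (0.167) × (43700/36345.9) = 0.2007…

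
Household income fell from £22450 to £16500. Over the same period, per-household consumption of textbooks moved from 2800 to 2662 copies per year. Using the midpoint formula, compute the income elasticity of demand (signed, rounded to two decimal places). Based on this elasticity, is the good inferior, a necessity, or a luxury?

%ΔQ = (2662 − 2800)/[( 2800 + 2662)/2] = -138/2731 = -0.050530…
%ΔIncome = (16500 − 22450)/[( 22450 + 16500)/2] = -5950/19475 = -0.305519…
E_income = (-138/2731) / (-5950/19475) = 0.1653…
0 < E_income < 1 ⇒ normal good, necessity.

0.17; necessity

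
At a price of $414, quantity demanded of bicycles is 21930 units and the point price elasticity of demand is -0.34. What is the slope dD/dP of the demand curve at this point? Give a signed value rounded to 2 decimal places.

-18.01

Ed = (dD/dP)·(P/D) ⇒ dD/dP = Ed·D/P = (-0.34)·21930/414 = -18.0101…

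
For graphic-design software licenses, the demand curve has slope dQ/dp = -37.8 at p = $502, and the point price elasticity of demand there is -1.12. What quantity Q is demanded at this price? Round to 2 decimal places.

16942.50

Ed = (dQ/dp)·(p/Q) ⇒ Q = (dQ/dp)·p/Ed = (-37.8)·502/(-1.12) = 16942.5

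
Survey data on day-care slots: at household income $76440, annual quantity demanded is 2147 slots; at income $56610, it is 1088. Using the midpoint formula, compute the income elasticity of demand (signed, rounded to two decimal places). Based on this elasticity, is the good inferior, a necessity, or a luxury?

%ΔQ = (1088 − 2147)/[( 2147 + 1088)/2] = -1059/1617.5 = -0.654714…
%ΔIncome = (56610 − 76440)/[( 76440 + 56610)/2] = -19830/66525 = -0.298083…
E_income = (-1059/1617.5) / (-19830/66525) = 2.1964…
E_income > 1 ⇒ normal good, luxury.

2.20; luxury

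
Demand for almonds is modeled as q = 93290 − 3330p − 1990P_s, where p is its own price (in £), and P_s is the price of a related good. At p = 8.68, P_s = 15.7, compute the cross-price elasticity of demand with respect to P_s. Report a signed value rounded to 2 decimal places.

At the given values, q = 93290 − 3330(8.68) − 1990(15.7) = 33142.6.
∂q/∂P_s = -1990.
E = (-1990) × (15.7/33142.6) = -0.9426…

-0.94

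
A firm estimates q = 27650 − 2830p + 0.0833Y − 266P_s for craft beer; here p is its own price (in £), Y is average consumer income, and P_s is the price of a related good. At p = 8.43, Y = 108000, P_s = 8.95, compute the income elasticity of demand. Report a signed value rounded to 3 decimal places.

At the given values, q = 27650 − 2830(8.43) + 0.0833(108000) − 266(8.95) = 10408.8.
∂q/∂Y = 0.0833.
E = (0.0833) × (108000/10408.8) = 0.86430…

0.864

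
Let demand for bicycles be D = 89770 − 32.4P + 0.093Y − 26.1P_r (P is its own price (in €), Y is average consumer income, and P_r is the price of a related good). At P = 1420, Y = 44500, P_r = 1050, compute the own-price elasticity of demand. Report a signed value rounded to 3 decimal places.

At the given values, D = 89770 − 32.4(1420) + 0.093(44500) − 26.1(1050) = 20495.5.
∂D/∂P = −32.4.
E = (-32.4) × (1420/20495.5) = -2.24478…

-2.245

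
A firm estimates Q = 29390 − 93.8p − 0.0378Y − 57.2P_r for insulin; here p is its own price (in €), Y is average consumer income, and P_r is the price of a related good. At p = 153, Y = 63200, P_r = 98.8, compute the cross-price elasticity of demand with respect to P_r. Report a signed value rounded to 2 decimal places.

At the given values, Q = 29390 − 93.8(153) − 0.0378(63200) − 57.2(98.8) = 6998.28.
∂Q/∂P_r = -57.2.
E = (-57.2) × (98.8/6998.28) = -0.8075…

-0.81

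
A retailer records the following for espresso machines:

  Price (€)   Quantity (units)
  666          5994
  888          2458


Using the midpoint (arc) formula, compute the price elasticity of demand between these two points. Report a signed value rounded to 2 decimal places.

-2.93

%ΔQ = (2458 − 5994) / [(5994 + 2458)/2] = -3536/4226 = -0.836725…
%ΔP = (888 − 666) / [(666 + 888)/2] = 222/777 = 0.285714…
Arc Ed = %ΔQ / %ΔP = (-3536/4226) / (222/777) = -2.9285…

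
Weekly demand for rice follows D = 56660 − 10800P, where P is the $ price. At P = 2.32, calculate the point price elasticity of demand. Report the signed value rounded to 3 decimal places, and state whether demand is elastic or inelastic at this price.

-0.793; inelastic

dD/dP = −10800. At P = 2.32, D = 56660 − 10800(2.32) = 31604.
Ed = (dD/dP)·(P/D) = −10800 × (2.32/31604) = -0.79281…
|Ed| = 0.793 < 1, so demand is inelastic.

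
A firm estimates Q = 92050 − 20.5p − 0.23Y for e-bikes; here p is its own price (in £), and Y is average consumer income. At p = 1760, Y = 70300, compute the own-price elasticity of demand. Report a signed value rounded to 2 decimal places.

-0.91

At the given values, Q = 92050 − 20.5(1760) − 0.23(70300) = 39801.
∂Q/∂p = −20.5.
E = (-20.5) × (1760/39801) = -0.9065…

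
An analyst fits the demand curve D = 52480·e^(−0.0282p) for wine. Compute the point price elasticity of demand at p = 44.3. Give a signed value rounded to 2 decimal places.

-1.25

dD/dp = −0.0282·D = -424.323. At p = 44.3, D = 15046.9.
Ed = (dD/dp)·(p/D) = (-424.323) × (44.3/15046.9) = -1.2492…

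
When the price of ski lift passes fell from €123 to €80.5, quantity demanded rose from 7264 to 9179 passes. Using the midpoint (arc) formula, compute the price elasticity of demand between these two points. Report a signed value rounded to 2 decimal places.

%ΔQ = (9179 − 7264) / [(7264 + 9179)/2] = 1915/8221.5 = 0.232925…
%ΔP = (80.5 − 123) / [(123 + 80.5)/2] = -42.5/101.75 = -0.417690…
Arc Ed = %ΔQ / %ΔP = (1915/8221.5) / (-42.5/101.75) = -0.5576…

-0.56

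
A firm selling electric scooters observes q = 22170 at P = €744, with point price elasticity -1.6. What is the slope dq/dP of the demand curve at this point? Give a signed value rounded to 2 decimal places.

Ed = (dq/dP)·(P/q) ⇒ dq/dP = Ed·q/P = (-1.6)·22170/744 = -47.6774…

-47.68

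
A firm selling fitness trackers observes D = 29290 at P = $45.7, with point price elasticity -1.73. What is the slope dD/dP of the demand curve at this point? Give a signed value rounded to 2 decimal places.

-1108.79

Ed = (dD/dP)·(P/D) ⇒ dD/dP = Ed·D/P = (-1.73)·29290/45.7 = -1108.7899…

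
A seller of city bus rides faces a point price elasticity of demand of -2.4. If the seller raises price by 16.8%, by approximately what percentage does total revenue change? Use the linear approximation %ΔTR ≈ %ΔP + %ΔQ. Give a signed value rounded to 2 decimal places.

%ΔQ ≈ Ed × %ΔP = (-2.4) × (+16.8%) = -40.3200%
%ΔTR ≈ %ΔP + %ΔQ = (+16.8%) + (-40.3200%) = -23.5200%

-23.52%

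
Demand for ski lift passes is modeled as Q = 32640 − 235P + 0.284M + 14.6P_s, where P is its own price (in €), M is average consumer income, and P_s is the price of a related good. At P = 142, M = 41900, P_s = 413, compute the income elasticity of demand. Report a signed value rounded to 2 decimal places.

0.69

At the given values, Q = 32640 − 235(142) + 0.284(41900) + 14.6(413) = 17199.4.
∂Q/∂M = 0.284.
E = (0.284) × (41900/17199.4) = 0.6918…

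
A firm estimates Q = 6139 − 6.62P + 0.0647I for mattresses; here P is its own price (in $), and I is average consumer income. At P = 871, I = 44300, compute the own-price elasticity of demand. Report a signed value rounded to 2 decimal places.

At the given values, Q = 6139 − 6.62(871) + 0.0647(44300) = 3239.19.
∂Q/∂P = −6.62.
E = (-6.62) × (871/3239.19) = -1.7800…

-1.78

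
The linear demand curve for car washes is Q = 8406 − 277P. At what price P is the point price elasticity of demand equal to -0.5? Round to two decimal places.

10.12

Ed = −277P/(8406 − 277P). Set this equal to -0.5:
277P = 0.5·(8406 − 277P) ⇒ 277P(1 + 0.5) = 0.5·8406
P = 0.5·8406 / (277·1.5) = 10.1155…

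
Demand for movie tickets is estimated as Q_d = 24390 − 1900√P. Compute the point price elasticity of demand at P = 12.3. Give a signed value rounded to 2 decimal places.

dQ_d/dP = −1900/(2√P) = -270.876. At P = 12.3, Q_d = 17726.4.
Ed = (dQ_d/dP)·(P/Q_d) = (-270.876) × (12.3/17726.4) = -0.1879…

-0.19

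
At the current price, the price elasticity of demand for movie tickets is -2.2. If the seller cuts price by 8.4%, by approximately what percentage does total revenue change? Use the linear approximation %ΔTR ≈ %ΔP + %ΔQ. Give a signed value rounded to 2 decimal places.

%ΔQ ≈ Ed × %ΔP = (-2.2) × (-8.4%) = +18.4800%
%ΔTR ≈ %ΔP + %ΔQ = (-8.4%) + (+18.4800%) = +10.0800%

+10.08%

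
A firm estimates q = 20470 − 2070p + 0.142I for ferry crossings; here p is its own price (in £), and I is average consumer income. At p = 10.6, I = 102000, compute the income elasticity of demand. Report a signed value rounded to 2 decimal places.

At the given values, q = 20470 − 2070(10.6) + 0.142(102000) = 13012.
∂q/∂I = 0.142.
E = (0.142) × (102000/13012) = 1.1131…

1.11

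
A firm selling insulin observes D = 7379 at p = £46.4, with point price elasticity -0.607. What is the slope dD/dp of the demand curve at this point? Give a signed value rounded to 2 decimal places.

Ed = (dD/dp)·(p/D) ⇒ dD/dp = Ed·D/p = (-0.607)·7379/46.4 = -96.5313…

-96.53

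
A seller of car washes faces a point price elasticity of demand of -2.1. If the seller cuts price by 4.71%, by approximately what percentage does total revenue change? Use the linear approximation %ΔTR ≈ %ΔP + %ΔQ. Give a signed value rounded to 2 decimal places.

%ΔQ ≈ Ed × %ΔP = (-2.1) × (-4.71%) = +9.8910%
%ΔTR ≈ %ΔP + %ΔQ = (-4.71%) + (+9.8910%) = +5.1810%

+5.18%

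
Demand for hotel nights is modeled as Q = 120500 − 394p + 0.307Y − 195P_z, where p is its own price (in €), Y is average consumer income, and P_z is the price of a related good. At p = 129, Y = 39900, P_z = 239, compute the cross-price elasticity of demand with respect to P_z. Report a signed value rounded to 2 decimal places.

At the given values, Q = 120500 − 394(129) + 0.307(39900) − 195(239) = 35318.3.
∂Q/∂P_z = -195.
E = (-195) × (239/35318.3) = -1.3195…

-1.32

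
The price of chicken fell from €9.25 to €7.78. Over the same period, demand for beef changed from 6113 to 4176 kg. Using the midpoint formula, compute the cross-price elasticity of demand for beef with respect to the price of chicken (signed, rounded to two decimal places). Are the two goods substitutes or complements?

%ΔQ_{beef} = (4176 − 6113)/avg = -1937/5144.5 = -0.376518…
%ΔP_{chicken} = (7.78 − 9.25)/avg = -1.47/8.515 = -0.172636…
E_cross = (-1937/5144.5) / (-1.47/8.515) = 2.1809…
E_cross > 0 ⇒ the goods are substitutes.

2.18; substitutes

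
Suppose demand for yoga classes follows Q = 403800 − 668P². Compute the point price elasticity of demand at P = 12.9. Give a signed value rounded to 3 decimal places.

dQ/dP = −2·668·P = -17234.4. At P = 12.9, Q = 292638.12.
Ed = (dQ/dP)·(P/Q) = (-17234.4) × (12.9/292638.12) = -0.75972…

-0.760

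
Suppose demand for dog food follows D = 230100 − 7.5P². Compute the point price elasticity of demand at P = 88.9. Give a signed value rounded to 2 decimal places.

dD/dP = −2·7.5·P = -1333.5. At P = 88.9, D = 170825.925.
Ed = (dD/dP)·(P/D) = (-1333.5) × (88.9/170825.925) = -0.6939…

-0.69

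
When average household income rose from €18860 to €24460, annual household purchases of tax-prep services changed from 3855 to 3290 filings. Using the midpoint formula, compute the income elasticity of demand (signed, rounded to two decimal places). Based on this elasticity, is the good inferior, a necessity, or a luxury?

%ΔQ = (3290 − 3855)/[( 3855 + 3290)/2] = -565/3572.5 = -0.158152…
%ΔIncome = (24460 − 18860)/[( 18860 + 24460)/2] = 5600/21660 = 0.258541…
E_income = (-565/3572.5) / (5600/21660) = -0.6117…
E_income < 0 ⇒ inferior good.

-0.61; inferior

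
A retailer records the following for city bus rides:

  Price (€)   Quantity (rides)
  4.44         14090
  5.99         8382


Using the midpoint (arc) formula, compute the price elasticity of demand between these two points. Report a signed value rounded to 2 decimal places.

%ΔQ = (8382 − 14090) / [(14090 + 8382)/2] = -5708/11236 = -0.508009…
%ΔP = (5.99 − 4.44) / [(4.44 + 5.99)/2] = 1.55/5.215 = 0.297219…
Arc Ed = %ΔQ / %ΔP = (-5708/11236) / (1.55/5.215) = -1.7092…

-1.71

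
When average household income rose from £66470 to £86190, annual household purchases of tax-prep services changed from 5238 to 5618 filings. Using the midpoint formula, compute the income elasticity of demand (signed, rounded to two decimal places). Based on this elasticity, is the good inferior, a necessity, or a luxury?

%ΔQ = (5618 − 5238)/[( 5238 + 5618)/2] = 380/5428 = 0.070007…
%ΔIncome = (86190 − 66470)/[( 66470 + 86190)/2] = 19720/76330 = 0.258351…
E_income = (380/5428) / (19720/76330) = 0.2709…
0 < E_income < 1 ⇒ normal good, necessity.

0.27; necessity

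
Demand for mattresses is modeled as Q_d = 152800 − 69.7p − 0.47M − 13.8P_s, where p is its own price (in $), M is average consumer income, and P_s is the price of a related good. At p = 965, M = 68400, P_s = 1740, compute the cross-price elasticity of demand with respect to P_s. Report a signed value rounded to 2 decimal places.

At the given values, Q_d = 152800 − 69.7(965) − 0.47(68400) − 13.8(1740) = 29379.5.
∂Q_d/∂P_s = -13.8.
E = (-13.8) × (1740/29379.5) = -0.8173…

-0.82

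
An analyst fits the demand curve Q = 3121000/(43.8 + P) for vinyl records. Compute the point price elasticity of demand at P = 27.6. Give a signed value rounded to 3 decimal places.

dQ/dP = −3121000/(43.8 + P)² = -612.206. At P = 27.6, Q = 43711.5.
Ed = (dQ/dP)·(P/Q) = (-612.206) × (27.6/43711.5) = -0.38655…

-0.387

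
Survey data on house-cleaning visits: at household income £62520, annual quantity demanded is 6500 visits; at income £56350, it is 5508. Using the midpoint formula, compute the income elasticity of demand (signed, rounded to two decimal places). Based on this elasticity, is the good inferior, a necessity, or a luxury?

1.59; luxury

%ΔQ = (5508 − 6500)/[( 6500 + 5508)/2] = -992/6004 = -0.165223…
%ΔIncome = (56350 − 62520)/[( 62520 + 56350)/2] = -6170/59435 = -0.103810…
E_income = (-992/6004) / (-6170/59435) = 1.5915…
E_income > 1 ⇒ normal good, luxury.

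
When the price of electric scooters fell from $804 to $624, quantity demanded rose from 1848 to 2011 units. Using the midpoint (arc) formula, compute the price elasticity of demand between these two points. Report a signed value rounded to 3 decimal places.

-0.335

%ΔQ = (2011 − 1848) / [(1848 + 2011)/2] = 163/1929.5 = 0.084477…
%ΔP = (624 − 804) / [(804 + 624)/2] = -180/714 = -0.252100…
Arc Ed = %ΔQ / %ΔP = (163/1929.5) / (-180/714) = -0.33509…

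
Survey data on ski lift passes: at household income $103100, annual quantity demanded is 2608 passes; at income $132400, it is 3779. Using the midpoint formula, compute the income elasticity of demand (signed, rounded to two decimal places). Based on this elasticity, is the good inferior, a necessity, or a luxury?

1.47; luxury

%ΔQ = (3779 − 2608)/[( 2608 + 3779)/2] = 1171/3193.5 = 0.366682…
%ΔIncome = (132400 − 103100)/[( 103100 + 132400)/2] = 29300/117750 = 0.248832…
E_income = (1171/3193.5) / (29300/117750) = 1.4736…
E_income > 1 ⇒ normal good, luxury.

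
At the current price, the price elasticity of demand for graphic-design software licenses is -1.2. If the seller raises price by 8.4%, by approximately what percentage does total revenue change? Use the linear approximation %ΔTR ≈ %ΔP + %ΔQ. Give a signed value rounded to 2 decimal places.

-1.68%

%ΔQ ≈ Ed × %ΔP = (-1.2) × (+8.4%) = -10.0800%
%ΔTR ≈ %ΔP + %ΔQ = (+8.4%) + (-10.0800%) = -1.6800%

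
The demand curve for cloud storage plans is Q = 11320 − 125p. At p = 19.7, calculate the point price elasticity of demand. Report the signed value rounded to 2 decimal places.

-0.28

dQ/dp = −125. At p = 19.7, Q = 11320 − 125(19.7) = 8857.5.
Ed = (dQ/dp)·(p/Q) = −125 × (19.7/8857.5) = -0.2780…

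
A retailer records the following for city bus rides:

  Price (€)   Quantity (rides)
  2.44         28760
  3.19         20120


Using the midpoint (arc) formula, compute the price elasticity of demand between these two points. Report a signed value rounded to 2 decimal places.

-1.33

%ΔQ = (20120 − 28760) / [(28760 + 20120)/2] = -8640/24440 = -0.353518…
%ΔP = (3.19 − 2.44) / [(2.44 + 3.19)/2] = 0.75/2.815 = 0.266429…
Arc Ed = %ΔQ / %ΔP = (-8640/24440) / (0.75/2.815) = -1.3268…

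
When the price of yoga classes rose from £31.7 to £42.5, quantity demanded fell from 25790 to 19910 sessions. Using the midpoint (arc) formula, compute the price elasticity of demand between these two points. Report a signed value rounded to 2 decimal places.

-0.88

%ΔQ = (19910 − 25790) / [(25790 + 19910)/2] = -5880/22850 = -0.257330…
%ΔP = (42.5 − 31.7) / [(31.7 + 42.5)/2] = 10.8/37.1 = 0.291105…
Arc Ed = %ΔQ / %ΔP = (-5880/22850) / (10.8/37.1) = -0.8839…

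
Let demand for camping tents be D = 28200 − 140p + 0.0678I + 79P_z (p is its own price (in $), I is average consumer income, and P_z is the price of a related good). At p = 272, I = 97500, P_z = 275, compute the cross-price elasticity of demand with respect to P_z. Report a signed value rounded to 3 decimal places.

1.177

At the given values, D = 28200 − 140(272) + 0.0678(97500) + 79(275) = 18455.5.
∂D/∂P_z = 79.
E = (79) × (275/18455.5) = 1.17715…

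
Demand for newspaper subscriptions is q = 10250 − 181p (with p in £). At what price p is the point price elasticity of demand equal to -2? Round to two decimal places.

Ed = −181p/(10250 − 181p). Set this equal to -2:
181p = 2·(10250 − 181p) ⇒ 181p(1 + 2) = 2·10250
p = 2·10250 / (181·3) = 37.7532…

37.75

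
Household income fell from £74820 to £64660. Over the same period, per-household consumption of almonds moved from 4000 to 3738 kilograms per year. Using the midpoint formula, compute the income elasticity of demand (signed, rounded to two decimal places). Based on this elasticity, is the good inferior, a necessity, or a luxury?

%ΔQ = (3738 − 4000)/[( 4000 + 3738)/2] = -262/3869 = -0.067717…
%ΔIncome = (64660 − 74820)/[( 74820 + 64660)/2] = -10160/69740 = -0.145683…
E_income = (-262/3869) / (-10160/69740) = 0.4648…
0 < E_income < 1 ⇒ normal good, necessity.

0.46; necessity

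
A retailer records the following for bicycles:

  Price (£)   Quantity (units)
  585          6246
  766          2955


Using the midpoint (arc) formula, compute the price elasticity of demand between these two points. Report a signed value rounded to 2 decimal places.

-2.67

%ΔQ = (2955 − 6246) / [(6246 + 2955)/2] = -3291/4600.5 = -0.715357…
%ΔP = (766 − 585) / [(585 + 766)/2] = 181/675.5 = 0.267949…
Arc Ed = %ΔQ / %ΔP = (-3291/4600.5) / (181/675.5) = -2.6697…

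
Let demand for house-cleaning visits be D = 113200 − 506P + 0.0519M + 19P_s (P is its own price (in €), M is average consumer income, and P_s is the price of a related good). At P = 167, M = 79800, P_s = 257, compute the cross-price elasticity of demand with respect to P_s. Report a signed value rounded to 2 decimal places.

At the given values, D = 113200 − 506(167) + 0.0519(79800) + 19(257) = 37722.62.
∂D/∂P_s = 19.
E = (19) × (257/37722.62) = 0.1294…

0.13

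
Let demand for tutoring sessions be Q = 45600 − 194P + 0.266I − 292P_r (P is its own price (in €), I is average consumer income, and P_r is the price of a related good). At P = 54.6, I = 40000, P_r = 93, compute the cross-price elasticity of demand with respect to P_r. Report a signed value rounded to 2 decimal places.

-1.47

At the given values, Q = 45600 − 194(54.6) + 0.266(40000) − 292(93) = 18491.6.
∂Q/∂P_r = -292.
E = (-292) × (93/18491.6) = -1.4685…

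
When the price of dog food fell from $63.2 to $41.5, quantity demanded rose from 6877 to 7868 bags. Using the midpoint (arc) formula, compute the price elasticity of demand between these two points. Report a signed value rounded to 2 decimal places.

%ΔQ = (7868 − 6877) / [(6877 + 7868)/2] = 991/7372.5 = 0.134418…
%ΔP = (41.5 − 63.2) / [(63.2 + 41.5)/2] = -21.7/52.35 = -0.414517…
Arc Ed = %ΔQ / %ΔP = (991/7372.5) / (-21.7/52.35) = -0.3242…

-0.32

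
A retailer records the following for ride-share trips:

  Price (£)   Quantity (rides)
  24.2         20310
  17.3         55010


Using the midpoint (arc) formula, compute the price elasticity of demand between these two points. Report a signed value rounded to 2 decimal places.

-2.77

%ΔQ = (55010 − 20310) / [(20310 + 55010)/2] = 34700/37660 = 0.921402…
%ΔP = (17.3 − 24.2) / [(24.2 + 17.3)/2] = -6.9/20.75 = -0.332530…
Arc Ed = %ΔQ / %ΔP = (34700/37660) / (-6.9/20.75) = -2.7708…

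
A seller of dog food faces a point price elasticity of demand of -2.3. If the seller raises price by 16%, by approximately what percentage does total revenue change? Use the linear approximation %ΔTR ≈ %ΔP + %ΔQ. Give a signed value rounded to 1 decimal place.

-20.8%

%ΔQ ≈ Ed × %ΔP = (-2.3) × (+16%) = -36.8000%
%ΔTR ≈ %ΔP + %ΔQ = (+16%) + (-36.8000%) = -20.8000%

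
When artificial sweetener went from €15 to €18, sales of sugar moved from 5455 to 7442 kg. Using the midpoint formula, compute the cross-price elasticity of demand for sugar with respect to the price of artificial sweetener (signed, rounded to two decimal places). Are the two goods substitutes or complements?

%ΔQ_{sugar} = (7442 − 5455)/avg = 1987/6448.5 = 0.308133…
%ΔP_{artificial sweetener} = (18 − 15)/avg = 3/16.5 = 0.181818…
E_cross = (1987/6448.5) / (3/16.5) = 1.6947…
E_cross > 0 ⇒ the goods are substitutes.

1.69; substitutes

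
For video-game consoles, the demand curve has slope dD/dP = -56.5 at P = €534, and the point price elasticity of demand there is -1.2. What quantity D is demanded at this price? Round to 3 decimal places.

Ed = (dD/dP)·(P/D) ⇒ D = (dD/dP)·P/Ed = (-56.5)·534/(-1.2) = 25142.5

25142.500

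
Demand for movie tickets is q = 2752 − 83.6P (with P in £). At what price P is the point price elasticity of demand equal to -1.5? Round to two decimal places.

Ed = −83.6P/(2752 − 83.6P). Set this equal to -1.5:
83.6P = 1.5·(2752 − 83.6P) ⇒ 83.6P(1 + 1.5) = 1.5·2752
P = 1.5·2752 / (83.6·2.5) = 19.7511…

19.75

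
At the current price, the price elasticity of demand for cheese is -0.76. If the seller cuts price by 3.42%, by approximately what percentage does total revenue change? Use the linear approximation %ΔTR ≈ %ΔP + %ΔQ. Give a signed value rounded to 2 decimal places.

%ΔQ ≈ Ed × %ΔP = (-0.76) × (-3.42%) = +2.5992%
%ΔTR ≈ %ΔP + %ΔQ = (-3.42%) + (+2.5992%) = -0.8208%

-0.82%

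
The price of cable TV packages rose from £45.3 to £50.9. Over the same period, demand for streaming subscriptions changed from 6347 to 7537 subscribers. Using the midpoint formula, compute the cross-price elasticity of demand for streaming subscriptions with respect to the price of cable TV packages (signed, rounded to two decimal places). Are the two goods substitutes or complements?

%ΔQ_{streaming subscriptions} = (7537 − 6347)/avg = 1190/6942 = 0.171420…
%ΔP_{cable TV packages} = (50.9 − 45.3)/avg = 5.6/48.1 = 0.116424…
E_cross = (1190/6942) / (5.6/48.1) = 1.4723…
E_cross > 0 ⇒ the goods are substitutes.

1.47; substitutes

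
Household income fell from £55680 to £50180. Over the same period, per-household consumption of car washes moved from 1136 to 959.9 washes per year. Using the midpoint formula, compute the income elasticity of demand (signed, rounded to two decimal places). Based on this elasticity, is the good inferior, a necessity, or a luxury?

%ΔQ = (959.9 − 1136)/[( 1136 + 959.9)/2] = -176.1/1047.95 = -0.168042…
%ΔIncome = (50180 − 55680)/[( 55680 + 50180)/2] = -5500/52930 = -0.103910…
E_income = (-176.1/1047.95) / (-5500/52930) = 1.6171…
E_income > 1 ⇒ normal good, luxury.

1.62; luxury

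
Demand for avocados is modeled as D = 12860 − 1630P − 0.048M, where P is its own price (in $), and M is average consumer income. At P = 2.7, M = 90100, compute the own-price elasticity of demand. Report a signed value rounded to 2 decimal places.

-1.06

At the given values, D = 12860 − 1630(2.7) − 0.048(90100) = 4134.2.
∂D/∂P = −1630.
E = (-1630) × (2.7/4134.2) = -1.0645…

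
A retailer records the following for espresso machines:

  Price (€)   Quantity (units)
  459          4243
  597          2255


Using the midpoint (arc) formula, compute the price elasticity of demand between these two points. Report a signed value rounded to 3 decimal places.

%ΔQ = (2255 − 4243) / [(4243 + 2255)/2] = -1988/3249 = -0.611880…
%ΔP = (597 − 459) / [(459 + 597)/2] = 138/528 = 0.261363…
Arc Ed = %ΔQ / %ΔP = (-1988/3249) / (138/528) = -2.34110…

-2.341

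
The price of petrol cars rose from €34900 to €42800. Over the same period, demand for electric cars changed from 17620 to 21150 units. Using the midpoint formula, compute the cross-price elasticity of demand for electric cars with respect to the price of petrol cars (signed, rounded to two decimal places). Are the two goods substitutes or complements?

%ΔQ_{electric cars} = (21150 − 17620)/avg = 3530/19385 = 0.182099…
%ΔP_{petrol cars} = (42800 − 34900)/avg = 7900/38850 = 0.203346…
E_cross = (3530/19385) / (7900/38850) = 0.8955…
E_cross > 0 ⇒ the goods are substitutes.

0.90; substitutes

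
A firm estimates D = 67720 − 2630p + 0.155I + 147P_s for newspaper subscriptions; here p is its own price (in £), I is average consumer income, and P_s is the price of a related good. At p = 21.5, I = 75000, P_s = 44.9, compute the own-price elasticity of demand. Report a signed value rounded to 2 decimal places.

At the given values, D = 67720 − 2630(21.5) + 0.155(75000) + 147(44.9) = 29400.3.
∂D/∂p = −2630.
E = (-2630) × (21.5/29400.3) = -1.9232…

-1.92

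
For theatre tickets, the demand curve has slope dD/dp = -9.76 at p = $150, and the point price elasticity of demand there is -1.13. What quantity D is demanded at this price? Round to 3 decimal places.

1295.575

Ed = (dD/dp)·(p/D) ⇒ D = (dD/dp)·p/Ed = (-9.76)·150/(-1.13) = 1295.57522…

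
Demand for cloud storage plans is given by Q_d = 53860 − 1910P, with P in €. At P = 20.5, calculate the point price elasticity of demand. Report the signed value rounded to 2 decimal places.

-2.66

dQ_d/dP = −1910. At P = 20.5, Q_d = 53860 − 1910(20.5) = 14705.
Ed = (dQ_d/dP)·(P/Q_d) = −1910 × (20.5/14705) = -2.6626…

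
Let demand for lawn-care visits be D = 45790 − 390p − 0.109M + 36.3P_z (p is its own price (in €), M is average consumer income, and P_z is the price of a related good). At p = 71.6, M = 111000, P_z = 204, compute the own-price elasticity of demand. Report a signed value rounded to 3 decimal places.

-2.120

At the given values, D = 45790 − 390(71.6) − 0.109(111000) + 36.3(204) = 13172.2.
∂D/∂p = −390.
E = (-390) × (71.6/13172.2) = -2.11991…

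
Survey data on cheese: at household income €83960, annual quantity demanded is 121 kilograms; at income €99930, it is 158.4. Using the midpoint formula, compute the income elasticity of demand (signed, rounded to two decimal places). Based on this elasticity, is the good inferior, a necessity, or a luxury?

%ΔQ = (158.4 − 121)/[( 121 + 158.4)/2] = 37.4/139.7 = 0.267716…
%ΔIncome = (99930 − 83960)/[( 83960 + 99930)/2] = 15970/91945 = 0.173690…
E_income = (37.4/139.7) / (15970/91945) = 1.5413…
E_income > 1 ⇒ normal good, luxury.

1.54; luxury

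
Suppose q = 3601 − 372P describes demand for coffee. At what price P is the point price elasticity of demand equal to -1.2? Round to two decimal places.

5.28

Ed = −372P/(3601 − 372P). Set this equal to -1.2:
372P = 1.2·(3601 − 372P) ⇒ 372P(1 + 1.2) = 1.2·3601
P = 1.2·3601 / (372·2.2) = 5.2800…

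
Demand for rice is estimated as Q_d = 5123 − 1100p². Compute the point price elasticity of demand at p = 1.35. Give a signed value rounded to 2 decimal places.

dQ_d/dp = −2·1100·p = -2970. At p = 1.35, Q_d = 3118.25.
Ed = (dQ_d/dp)·(p/Q_d) = (-2970) × (1.35/3118.25) = -1.2858…

-1.29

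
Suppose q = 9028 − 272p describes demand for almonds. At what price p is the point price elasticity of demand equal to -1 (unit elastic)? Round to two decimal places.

Ed = −272p/(9028 − 272p). Set this equal to -1:
272p = 1·(9028 − 272p) ⇒ 272p(1 + 1) = 1·9028
p = 1·9028 / (272·2) = 16.5955…

16.60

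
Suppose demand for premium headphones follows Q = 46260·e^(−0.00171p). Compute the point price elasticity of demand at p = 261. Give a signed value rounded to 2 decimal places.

dQ/dp = −0.00171·Q = -50.6258. At p = 261, Q = 29605.7.
Ed = (dQ/dp)·(p/Q) = (-50.6258) × (261/29605.7) = -0.4463…

-0.45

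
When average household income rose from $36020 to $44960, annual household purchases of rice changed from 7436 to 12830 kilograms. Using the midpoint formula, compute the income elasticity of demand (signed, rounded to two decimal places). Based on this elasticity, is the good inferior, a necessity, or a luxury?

%ΔQ = (12830 − 7436)/[( 7436 + 12830)/2] = 5394/10133 = 0.532320…
%ΔIncome = (44960 − 36020)/[( 36020 + 44960)/2] = 8940/40490 = 0.220795…
E_income = (5394/10133) / (8940/40490) = 2.4109…
E_income > 1 ⇒ normal good, luxury.

2.41; luxury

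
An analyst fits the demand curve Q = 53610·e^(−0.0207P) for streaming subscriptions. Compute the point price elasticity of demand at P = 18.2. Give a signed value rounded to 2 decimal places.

dQ/dP = −0.0207·Q = -761.378. At P = 18.2, Q = 36781.5.
Ed = (dQ/dP)·(P/Q) = (-761.378) × (18.2/36781.5) = -0.3767…

-0.38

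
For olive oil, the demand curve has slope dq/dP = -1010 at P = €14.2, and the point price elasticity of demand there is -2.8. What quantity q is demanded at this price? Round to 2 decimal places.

5122.14

Ed = (dq/dP)·(P/q) ⇒ q = (dq/dP)·P/Ed = (-1010)·14.2/(-2.8) = 5122.1428…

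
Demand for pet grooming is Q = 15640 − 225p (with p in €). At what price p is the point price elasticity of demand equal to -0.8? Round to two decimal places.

30.89

Ed = −225p/(15640 − 225p). Set this equal to -0.8:
225p = 0.8·(15640 − 225p) ⇒ 225p(1 + 0.8) = 0.8·15640
p = 0.8·15640 / (225·1.8) = 30.8938…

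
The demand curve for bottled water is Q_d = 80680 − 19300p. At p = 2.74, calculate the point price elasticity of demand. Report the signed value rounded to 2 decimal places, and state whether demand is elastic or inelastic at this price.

-1.90; elastic

dQ_d/dp = −19300. At p = 2.74, Q_d = 80680 − 19300(2.74) = 27798.
Ed = (dQ_d/dp)·(p/Q_d) = −19300 × (2.74/27798) = -1.9023…
|Ed| = 1.90 > 1, so demand is elastic.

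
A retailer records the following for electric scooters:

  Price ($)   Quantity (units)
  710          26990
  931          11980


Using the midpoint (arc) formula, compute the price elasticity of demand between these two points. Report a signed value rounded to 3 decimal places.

%ΔQ = (11980 − 26990) / [(26990 + 11980)/2] = -15010/19485 = -0.770336…
%ΔP = (931 − 710) / [(710 + 931)/2] = 221/820.5 = 0.269347…
Arc Ed = %ΔQ / %ΔP = (-15010/19485) / (221/820.5) = -2.86000…

-2.860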